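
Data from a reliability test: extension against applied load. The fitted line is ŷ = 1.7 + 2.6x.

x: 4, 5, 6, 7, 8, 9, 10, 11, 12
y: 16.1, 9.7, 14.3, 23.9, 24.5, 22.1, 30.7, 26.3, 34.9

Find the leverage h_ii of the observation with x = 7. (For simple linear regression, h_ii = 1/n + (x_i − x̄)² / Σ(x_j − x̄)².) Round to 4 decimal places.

h = 0.1278

x̄ = (4 + 5 + 6 + 7 + 8 + 9 + 10 + 11 + 12)/9 = 8
Σ(x − x̄)² = 16 + 9 + 4 + 1 + 0 + 1 + 4 + 9 + 16 = 60
h = 1/9 + (-1)²/60 = 0.111111 + 0.0166667 = 0.1278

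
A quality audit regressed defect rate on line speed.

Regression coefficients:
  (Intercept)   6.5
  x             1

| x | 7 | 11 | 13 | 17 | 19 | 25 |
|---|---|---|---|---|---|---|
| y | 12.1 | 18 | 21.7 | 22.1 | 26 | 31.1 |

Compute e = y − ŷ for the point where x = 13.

e = 2.2

ŷ = 6.5 + 13 = 19.5
e = 21.7 − 19.5 = 2.2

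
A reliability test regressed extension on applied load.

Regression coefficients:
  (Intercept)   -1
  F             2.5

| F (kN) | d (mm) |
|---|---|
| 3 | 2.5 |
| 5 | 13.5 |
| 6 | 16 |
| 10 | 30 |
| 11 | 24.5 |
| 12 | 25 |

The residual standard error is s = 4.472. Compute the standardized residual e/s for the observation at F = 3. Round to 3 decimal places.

-0.894

ŷ = -1 + 2.5·3 = 6.5
e = 2.5 − 6.5 = -4
e/s = -4 / 4.472 = -0.894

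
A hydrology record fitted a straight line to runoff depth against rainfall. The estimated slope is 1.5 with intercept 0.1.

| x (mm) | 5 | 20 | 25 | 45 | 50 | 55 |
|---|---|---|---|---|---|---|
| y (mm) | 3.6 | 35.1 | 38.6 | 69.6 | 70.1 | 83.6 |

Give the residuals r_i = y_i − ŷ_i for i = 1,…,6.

-4, 5, 1, 2, -5, 1

x=5: ŷ = 0.1 + 1.5·5 = 7.6; r = 3.6 − 7.6 = -4
x=20: ŷ = 0.1 + 1.5·20 = 30.1; r = 35.1 − 30.1 = 5
x=25: ŷ = 0.1 + 1.5·25 = 37.6; r = 38.6 − 37.6 = 1
x=45: ŷ = 0.1 + 1.5·45 = 67.6; r = 69.6 − 67.6 = 2
x=50: ŷ = 0.1 + 1.5·50 = 75.1; r = 70.1 − 75.1 = -5
x=55: ŷ = 0.1 + 1.5·55 = 82.6; r = 83.6 − 82.6 = 1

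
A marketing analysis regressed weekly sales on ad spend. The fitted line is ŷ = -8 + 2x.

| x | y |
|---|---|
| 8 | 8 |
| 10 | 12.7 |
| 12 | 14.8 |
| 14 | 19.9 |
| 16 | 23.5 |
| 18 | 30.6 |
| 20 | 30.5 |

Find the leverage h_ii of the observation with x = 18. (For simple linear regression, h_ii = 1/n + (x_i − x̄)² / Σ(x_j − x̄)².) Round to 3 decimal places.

x̄ = (8 + 10 + 12 + 14 + 16 + 18 + 20)/7 = 14
Σ(x − x̄)² = 36 + 16 + 4 + 0 + 4 + 16 + 36 = 112
h = 1/7 + (4)²/112 = 0.142857 + 0.142857 = 0.286

h = 0.286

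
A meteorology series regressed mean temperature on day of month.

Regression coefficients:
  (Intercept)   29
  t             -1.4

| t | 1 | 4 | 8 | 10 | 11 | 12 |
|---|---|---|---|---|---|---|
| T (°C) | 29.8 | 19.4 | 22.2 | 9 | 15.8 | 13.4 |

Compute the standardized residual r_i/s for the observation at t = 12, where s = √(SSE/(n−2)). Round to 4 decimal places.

0.2643

t=1: ŷ = 29 − 1.4·1 = 27.6; r = 29.8 − 27.6 = 2.2
t=4: ŷ = 29 − 1.4·4 = 23.4; r = 19.4 − 23.4 = -4
t=8: ŷ = 29 − 1.4·8 = 17.8; r = 22.2 − 17.8 = 4.4
t=10: ŷ = 29 − 1.4·10 = 15; r = 9 − 15 = -6
t=11: ŷ = 29 − 1.4·11 = 13.6; r = 15.8 − 13.6 = 2.2
t=12: ŷ = 29 − 1.4·12 = 12.2; r = 13.4 − 12.2 = 1.2
SSE = 4.84 + 16 + 19.36 + 36 + 4.84 + 1.44 = 82.48
s = √(82.48/4) = 4.54093
r/s = 1.2 / 4.54093 = 0.2643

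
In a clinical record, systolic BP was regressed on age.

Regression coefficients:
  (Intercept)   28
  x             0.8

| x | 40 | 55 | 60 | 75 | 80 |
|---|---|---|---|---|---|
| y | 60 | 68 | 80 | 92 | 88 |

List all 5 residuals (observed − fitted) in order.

x=40: ŷ = 28 + 0.8·40 = 60; r = 60 − 60 = 0
x=55: ŷ = 28 + 0.8·55 = 72; r = 68 − 72 = -4
x=60: ŷ = 28 + 0.8·60 = 76; r = 80 − 76 = 4
x=75: ŷ = 28 + 0.8·75 = 88; r = 92 − 88 = 4
x=80: ŷ = 28 + 0.8·80 = 92; r = 88 − 92 = -4

0, -4, 4, 4, -4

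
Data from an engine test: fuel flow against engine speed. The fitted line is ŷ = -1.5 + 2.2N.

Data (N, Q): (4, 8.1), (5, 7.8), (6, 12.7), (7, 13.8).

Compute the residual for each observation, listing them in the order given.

N=4: ŷ = -1.5 + 2.2·4 = 7.3; e = 8.1 − 7.3 = 0.8
N=5: ŷ = -1.5 + 2.2·5 = 9.5; e = 7.8 − 9.5 = -1.7
N=6: ŷ = -1.5 + 2.2·6 = 11.7; e = 12.7 − 11.7 = 1
N=7: ŷ = -1.5 + 2.2·7 = 13.9; e = 13.8 − 13.9 = -0.1

0.8, -1.7, 1, -0.1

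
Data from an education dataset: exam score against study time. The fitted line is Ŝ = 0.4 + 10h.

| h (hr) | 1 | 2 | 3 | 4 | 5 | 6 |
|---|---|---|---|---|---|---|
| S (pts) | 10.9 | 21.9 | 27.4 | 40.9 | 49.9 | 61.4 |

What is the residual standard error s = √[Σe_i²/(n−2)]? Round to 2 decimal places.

h=1: Ŝ = 0.4 + 10·1 = 10.4; e = 10.9 − 10.4 = 0.5
h=2: Ŝ = 0.4 + 10·2 = 20.4; e = 21.9 − 20.4 = 1.5
h=3: Ŝ = 0.4 + 10·3 = 30.4; e = 27.4 − 30.4 = -3
h=4: Ŝ = 0.4 + 10·4 = 40.4; e = 40.9 − 40.4 = 0.5
h=5: Ŝ = 0.4 + 10·5 = 50.4; e = 49.9 − 50.4 = -0.5
h=6: Ŝ = 0.4 + 10·6 = 60.4; e = 61.4 − 60.4 = 1
SSE = 0.25 + 2.25 + 9 + 0.25 + 0.25 + 1 = 13
s = √(13/4) = √3.25 ≈ 1.80

s = 1.80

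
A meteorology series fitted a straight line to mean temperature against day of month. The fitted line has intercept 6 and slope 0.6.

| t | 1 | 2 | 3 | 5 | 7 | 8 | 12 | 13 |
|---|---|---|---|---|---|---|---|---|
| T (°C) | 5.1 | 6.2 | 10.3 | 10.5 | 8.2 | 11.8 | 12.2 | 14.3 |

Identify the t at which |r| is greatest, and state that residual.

t = 3, r = 2.5

t=1: T̂ = 6 + 0.6·1 = 6.6; r = 5.1 − 6.6 = -1.5
t=2: T̂ = 6 + 0.6·2 = 7.2; r = 6.2 − 7.2 = -1
t=3: T̂ = 6 + 0.6·3 = 7.8; r = 10.3 − 7.8 = 2.5
t=5: T̂ = 6 + 0.6·5 = 9; r = 10.5 − 9 = 1.5
t=7: T̂ = 6 + 0.6·7 = 10.2; r = 8.2 − 10.2 = -2
t=8: T̂ = 6 + 0.6·8 = 10.8; r = 11.8 − 10.8 = 1
t=12: T̂ = 6 + 0.6·12 = 13.2; r = 12.2 − 13.2 = -1
t=13: T̂ = 6 + 0.6·13 = 13.8; r = 14.3 − 13.8 = 0.5
Largest |r| is 2.5 at t = 3, residual 2.5.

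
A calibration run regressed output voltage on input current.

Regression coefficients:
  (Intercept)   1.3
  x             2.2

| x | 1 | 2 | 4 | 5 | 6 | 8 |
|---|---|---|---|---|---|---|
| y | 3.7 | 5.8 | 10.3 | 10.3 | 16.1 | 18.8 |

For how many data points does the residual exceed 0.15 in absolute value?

4

x=1: ŷ = 1.3 + 2.2·1 = 3.5; e = 3.7 − 3.5 = 0.2
x=2: ŷ = 1.3 + 2.2·2 = 5.7; e = 5.8 − 5.7 = 0.1
x=4: ŷ = 1.3 + 2.2·4 = 10.1; e = 10.3 − 10.1 = 0.2
x=5: ŷ = 1.3 + 2.2·5 = 12.3; e = 10.3 − 12.3 = -2
x=6: ŷ = 1.3 + 2.2·6 = 14.5; e = 16.1 − 14.5 = 1.6
x=8: ŷ = 1.3 + 2.2·8 = 18.9; e = 18.8 − 18.9 = -0.1
|e| > 0.15: x=1 (|e|=0.2), x=4 (|e|=0.2), x=5 (|e|=2), x=6 (|e|=1.6) → 4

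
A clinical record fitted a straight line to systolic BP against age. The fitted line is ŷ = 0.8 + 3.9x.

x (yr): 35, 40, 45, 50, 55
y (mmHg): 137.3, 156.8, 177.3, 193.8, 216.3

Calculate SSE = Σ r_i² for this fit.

x=35: ŷ = 0.8 + 3.9·35 = 137.3; r = 137.3 − 137.3 = 0
x=40: ŷ = 0.8 + 3.9·40 = 156.8; r = 156.8 − 156.8 = 0
x=45: ŷ = 0.8 + 3.9·45 = 176.3; r = 177.3 − 176.3 = 1
x=50: ŷ = 0.8 + 3.9·50 = 195.8; r = 193.8 − 195.8 = -2
x=55: ŷ = 0.8 + 3.9·55 = 215.3; r = 216.3 − 215.3 = 1
SSE = 0 + 0 + 1 + 4 + 1 = 6

SSE = 6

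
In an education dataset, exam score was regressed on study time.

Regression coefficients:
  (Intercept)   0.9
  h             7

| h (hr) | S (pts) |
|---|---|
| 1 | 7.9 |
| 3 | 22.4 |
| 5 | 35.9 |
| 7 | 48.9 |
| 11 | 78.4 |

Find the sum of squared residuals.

h=1: Ŝ = 0.9 + 7·1 = 7.9; e = 7.9 − 7.9 = 0
h=3: Ŝ = 0.9 + 7·3 = 21.9; e = 22.4 − 21.9 = 0.5
h=5: Ŝ = 0.9 + 7·5 = 35.9; e = 35.9 − 35.9 = 0
h=7: Ŝ = 0.9 + 7·7 = 49.9; e = 48.9 − 49.9 = -1
h=11: Ŝ = 0.9 + 7·11 = 77.9; e = 78.4 − 77.9 = 0.5
SSE = 0 + 0.25 + 0 + 1 + 0.25 = 1.5

SSE = 1.5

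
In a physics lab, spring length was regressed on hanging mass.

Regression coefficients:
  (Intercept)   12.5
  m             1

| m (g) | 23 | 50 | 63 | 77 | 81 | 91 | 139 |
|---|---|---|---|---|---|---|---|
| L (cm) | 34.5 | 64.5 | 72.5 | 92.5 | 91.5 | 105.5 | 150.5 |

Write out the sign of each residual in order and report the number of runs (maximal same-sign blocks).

7 runs

m=23: ŷ = 12.5 + 23 = 35.5; r = 34.5 − 35.5 = -1
m=50: ŷ = 12.5 + 50 = 62.5; r = 64.5 − 62.5 = 2
m=63: ŷ = 12.5 + 63 = 75.5; r = 72.5 − 75.5 = -3
m=77: ŷ = 12.5 + 77 = 89.5; r = 92.5 − 89.5 = 3
m=81: ŷ = 12.5 + 81 = 93.5; r = 91.5 − 93.5 = -2
m=91: ŷ = 12.5 + 91 = 103.5; r = 105.5 − 103.5 = 2
m=139: ŷ = 12.5 + 139 = 151.5; r = 150.5 − 151.5 = -1
Signs: − + − + − + −
Runs: −×1, +×1, −×1, +×1, −×1, +×1, −×1 → 7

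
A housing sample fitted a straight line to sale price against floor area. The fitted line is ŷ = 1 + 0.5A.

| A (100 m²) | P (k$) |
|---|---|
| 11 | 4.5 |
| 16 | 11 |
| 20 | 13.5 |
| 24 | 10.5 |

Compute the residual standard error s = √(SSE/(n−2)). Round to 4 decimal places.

A=11: ŷ = 1 + 0.5·11 = 6.5; r = 4.5 − 6.5 = -2
A=16: ŷ = 1 + 0.5·16 = 9; r = 11 − 9 = 2
A=20: ŷ = 1 + 0.5·20 = 11; r = 13.5 − 11 = 2.5
A=24: ŷ = 1 + 0.5·24 = 13; r = 10.5 − 13 = -2.5
SSE = 4 + 4 + 6.25 + 6.25 = 20.5
s = √(20.5/2) = √10.25 ≈ 3.2016

s = 3.2016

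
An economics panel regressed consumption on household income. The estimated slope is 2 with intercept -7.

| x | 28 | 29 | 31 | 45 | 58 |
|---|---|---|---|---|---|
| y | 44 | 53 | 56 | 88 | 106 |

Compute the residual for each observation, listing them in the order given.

x=28: ŷ = -7 + 2·28 = 49; e = 44 − 49 = -5
x=29: ŷ = -7 + 2·29 = 51; e = 53 − 51 = 2
x=31: ŷ = -7 + 2·31 = 55; e = 56 − 55 = 1
x=45: ŷ = -7 + 2·45 = 83; e = 88 − 83 = 5
x=58: ŷ = -7 + 2·58 = 109; e = 106 − 109 = -3

-5, 2, 1, 5, -3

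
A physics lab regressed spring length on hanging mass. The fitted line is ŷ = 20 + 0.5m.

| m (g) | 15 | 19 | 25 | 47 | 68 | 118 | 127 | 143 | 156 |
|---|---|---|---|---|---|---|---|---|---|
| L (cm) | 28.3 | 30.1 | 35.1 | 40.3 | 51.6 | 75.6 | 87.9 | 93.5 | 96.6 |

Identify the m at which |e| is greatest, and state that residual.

m = 127, e = 4.4

m=15: ŷ = 20 + 0.5·15 = 27.5; e = 28.3 − 27.5 = 0.8
m=19: ŷ = 20 + 0.5·19 = 29.5; e = 30.1 − 29.5 = 0.6
m=25: ŷ = 20 + 0.5·25 = 32.5; e = 35.1 − 32.5 = 2.6
m=47: ŷ = 20 + 0.5·47 = 43.5; e = 40.3 − 43.5 = -3.2
m=68: ŷ = 20 + 0.5·68 = 54; e = 51.6 − 54 = -2.4
m=118: ŷ = 20 + 0.5·118 = 79; e = 75.6 − 79 = -3.4
m=127: ŷ = 20 + 0.5·127 = 83.5; e = 87.9 − 83.5 = 4.4
m=143: ŷ = 20 + 0.5·143 = 91.5; e = 93.5 − 91.5 = 2
m=156: ŷ = 20 + 0.5·156 = 98; e = 96.6 − 98 = -1.4
Largest |e| is 4.4 at m = 127, residual 4.4.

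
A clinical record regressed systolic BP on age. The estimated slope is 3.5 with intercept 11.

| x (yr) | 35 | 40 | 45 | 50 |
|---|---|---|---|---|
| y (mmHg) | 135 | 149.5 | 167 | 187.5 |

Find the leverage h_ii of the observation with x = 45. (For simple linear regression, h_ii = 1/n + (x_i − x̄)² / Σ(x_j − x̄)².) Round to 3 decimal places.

h = 0.300

x̄ = (35 + 40 + 45 + 50)/4 = 42.5
Σ(x − x̄)² = 56.25 + 6.25 + 6.25 + 56.25 = 125
h = 1/4 + (2.5)²/125 = 0.25 + 0.05 = 0.300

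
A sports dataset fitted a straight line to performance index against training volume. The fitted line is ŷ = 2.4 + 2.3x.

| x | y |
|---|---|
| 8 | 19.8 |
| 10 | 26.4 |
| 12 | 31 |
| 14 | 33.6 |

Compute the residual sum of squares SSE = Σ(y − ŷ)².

SSE = 4

x=8: ŷ = 2.4 + 2.3·8 = 20.8; r = 19.8 − 20.8 = -1
x=10: ŷ = 2.4 + 2.3·10 = 25.4; r = 26.4 − 25.4 = 1
x=12: ŷ = 2.4 + 2.3·12 = 30; r = 31 − 30 = 1
x=14: ŷ = 2.4 + 2.3·14 = 34.6; r = 33.6 − 34.6 = -1
SSE = 1 + 1 + 1 + 1 = 4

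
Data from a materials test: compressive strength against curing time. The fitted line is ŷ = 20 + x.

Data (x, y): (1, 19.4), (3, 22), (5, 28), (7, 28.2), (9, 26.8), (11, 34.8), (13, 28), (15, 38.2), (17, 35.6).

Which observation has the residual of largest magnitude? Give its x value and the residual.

x = 13, r = -5

x=1: ŷ = 20 + 1 = 21; r = 19.4 − 21 = -1.6
x=3: ŷ = 20 + 3 = 23; r = 22 − 23 = -1
x=5: ŷ = 20 + 5 = 25; r = 28 − 25 = 3
x=7: ŷ = 20 + 7 = 27; r = 28.2 − 27 = 1.2
x=9: ŷ = 20 + 9 = 29; r = 26.8 − 29 = -2.2
x=11: ŷ = 20 + 11 = 31; r = 34.8 − 31 = 3.8
x=13: ŷ = 20 + 13 = 33; r = 28 − 33 = -5
x=15: ŷ = 20 + 15 = 35; r = 38.2 − 35 = 3.2
x=17: ŷ = 20 + 17 = 37; r = 35.6 − 37 = -1.4
Largest |r| is 5 at x = 13, residual -5.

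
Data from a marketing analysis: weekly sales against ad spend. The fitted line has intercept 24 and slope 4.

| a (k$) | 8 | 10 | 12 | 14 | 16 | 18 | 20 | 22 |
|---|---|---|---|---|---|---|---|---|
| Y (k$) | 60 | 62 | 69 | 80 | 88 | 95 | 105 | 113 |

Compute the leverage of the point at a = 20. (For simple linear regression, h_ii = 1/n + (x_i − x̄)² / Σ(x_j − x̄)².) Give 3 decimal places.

ā = (8 + 10 + 12 + 14 + 16 + 18 + 20 + 22)/8 = 15
Σ(a − ā)² = 49 + 25 + 9 + 1 + 1 + 9 + 25 + 49 = 168
h = 1/8 + (5)²/168 = 0.125 + 0.14881 = 0.274

h = 0.274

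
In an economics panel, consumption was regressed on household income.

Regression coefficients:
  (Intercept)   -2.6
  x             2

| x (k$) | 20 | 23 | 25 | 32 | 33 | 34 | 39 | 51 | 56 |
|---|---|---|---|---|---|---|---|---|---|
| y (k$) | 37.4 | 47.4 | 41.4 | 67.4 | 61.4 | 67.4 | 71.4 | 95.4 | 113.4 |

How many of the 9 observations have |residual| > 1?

8

x=20: ŷ = -2.6 + 2·20 = 37.4; e = 37.4 − 37.4 = 0
x=23: ŷ = -2.6 + 2·23 = 43.4; e = 47.4 − 43.4 = 4
x=25: ŷ = -2.6 + 2·25 = 47.4; e = 41.4 − 47.4 = -6
x=32: ŷ = -2.6 + 2·32 = 61.4; e = 67.4 − 61.4 = 6
x=33: ŷ = -2.6 + 2·33 = 63.4; e = 61.4 − 63.4 = -2
x=34: ŷ = -2.6 + 2·34 = 65.4; e = 67.4 − 65.4 = 2
x=39: ŷ = -2.6 + 2·39 = 75.4; e = 71.4 − 75.4 = -4
x=51: ŷ = -2.6 + 2·51 = 99.4; e = 95.4 − 99.4 = -4
x=56: ŷ = -2.6 + 2·56 = 109.4; e = 113.4 − 109.4 = 4
|e| > 1: x=23 (|e|=4), x=25 (|e|=6), x=32 (|e|=6), x=33 (|e|=2), x=34 (|e|=2), x=39 (|e|=4), x=51 (|e|=4), x=56 (|e|=4) → 8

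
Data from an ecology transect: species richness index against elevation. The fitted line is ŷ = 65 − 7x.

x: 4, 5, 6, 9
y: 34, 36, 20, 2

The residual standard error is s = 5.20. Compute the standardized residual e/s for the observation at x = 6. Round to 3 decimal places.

-0.577

ŷ = 65 − 7·6 = 23
e = 20 − 23 = -3
e/s = -3 / 5.20 = -0.577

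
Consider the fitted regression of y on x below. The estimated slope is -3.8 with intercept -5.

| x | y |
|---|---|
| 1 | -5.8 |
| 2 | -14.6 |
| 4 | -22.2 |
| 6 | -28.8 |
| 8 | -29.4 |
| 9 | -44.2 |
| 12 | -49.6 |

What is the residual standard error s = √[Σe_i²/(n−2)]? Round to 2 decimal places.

s = 4.00

x=1: ŷ = -5 − 3.8·1 = -8.8; e = -5.8 − (-8.8) = 3
x=2: ŷ = -5 − 3.8·2 = -12.6; e = -14.6 − (-12.6) = -2
x=4: ŷ = -5 − 3.8·4 = -20.2; e = -22.2 − (-20.2) = -2
x=6: ŷ = -5 − 3.8·6 = -27.8; e = -28.8 − (-27.8) = -1
x=8: ŷ = -5 − 3.8·8 = -35.4; e = -29.4 − (-35.4) = 6
x=9: ŷ = -5 − 3.8·9 = -39.2; e = -44.2 − (-39.2) = -5
x=12: ŷ = -5 − 3.8·12 = -50.6; e = -49.6 − (-50.6) = 1
SSE = 9 + 4 + 4 + 1 + 36 + 25 + 1 = 80
s = √(80/5) = √16 ≈ 4.00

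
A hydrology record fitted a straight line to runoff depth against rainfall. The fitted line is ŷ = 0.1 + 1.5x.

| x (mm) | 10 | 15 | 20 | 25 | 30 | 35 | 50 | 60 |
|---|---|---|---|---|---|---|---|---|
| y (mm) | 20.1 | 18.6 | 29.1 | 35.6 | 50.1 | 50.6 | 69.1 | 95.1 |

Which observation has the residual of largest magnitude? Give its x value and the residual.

x = 50, r = -6

x=10: ŷ = 0.1 + 1.5·10 = 15.1; r = 20.1 − 15.1 = 5
x=15: ŷ = 0.1 + 1.5·15 = 22.6; r = 18.6 − 22.6 = -4
x=20: ŷ = 0.1 + 1.5·20 = 30.1; r = 29.1 − 30.1 = -1
x=25: ŷ = 0.1 + 1.5·25 = 37.6; r = 35.6 − 37.6 = -2
x=30: ŷ = 0.1 + 1.5·30 = 45.1; r = 50.1 − 45.1 = 5
x=35: ŷ = 0.1 + 1.5·35 = 52.6; r = 50.6 − 52.6 = -2
x=50: ŷ = 0.1 + 1.5·50 = 75.1; r = 69.1 − 75.1 = -6
x=60: ŷ = 0.1 + 1.5·60 = 90.1; r = 95.1 − 90.1 = 5
Largest |r| is 6 at x = 50, residual -6.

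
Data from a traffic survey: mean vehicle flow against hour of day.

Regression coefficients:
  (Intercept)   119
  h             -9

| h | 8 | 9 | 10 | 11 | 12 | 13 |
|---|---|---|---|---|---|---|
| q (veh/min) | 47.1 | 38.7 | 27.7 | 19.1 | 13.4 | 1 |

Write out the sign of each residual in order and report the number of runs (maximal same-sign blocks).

4 runs

h=8: ŷ = 119 − 9·8 = 47; r = 47.1 − 47 = 0.1
h=9: ŷ = 119 − 9·9 = 38; r = 38.7 − 38 = 0.7
h=10: ŷ = 119 − 9·10 = 29; r = 27.7 − 29 = -1.3
h=11: ŷ = 119 − 9·11 = 20; r = 19.1 − 20 = -0.9
h=12: ŷ = 119 − 9·12 = 11; r = 13.4 − 11 = 2.4
h=13: ŷ = 119 − 9·13 = 2; r = 1 − 2 = -1
Signs: + + − − + −
Runs: +×2, −×2, +×1, −×1 → 4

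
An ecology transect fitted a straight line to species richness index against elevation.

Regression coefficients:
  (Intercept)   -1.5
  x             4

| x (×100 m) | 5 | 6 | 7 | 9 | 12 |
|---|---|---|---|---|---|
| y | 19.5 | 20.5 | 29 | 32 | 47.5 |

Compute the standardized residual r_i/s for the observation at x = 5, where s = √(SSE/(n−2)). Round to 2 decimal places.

0.40

x=5: ŷ = -1.5 + 4·5 = 18.5; r = 19.5 − 18.5 = 1
x=6: ŷ = -1.5 + 4·6 = 22.5; r = 20.5 − 22.5 = -2
x=7: ŷ = -1.5 + 4·7 = 26.5; r = 29 − 26.5 = 2.5
x=9: ŷ = -1.5 + 4·9 = 34.5; r = 32 − 34.5 = -2.5
x=12: ŷ = -1.5 + 4·12 = 46.5; r = 47.5 − 46.5 = 1
SSE = 1 + 4 + 6.25 + 6.25 + 1 = 18.5
s = √(18.5/3) = 2.48328
r/s = 1 / 2.48328 = 0.40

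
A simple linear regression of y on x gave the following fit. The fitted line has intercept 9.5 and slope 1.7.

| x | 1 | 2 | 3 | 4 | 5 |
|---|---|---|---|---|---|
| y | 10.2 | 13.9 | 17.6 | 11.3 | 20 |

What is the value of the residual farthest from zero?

e = -5

x=1: ŷ = 9.5 + 1.7·1 = 11.2; e = 10.2 − 11.2 = -1
x=2: ŷ = 9.5 + 1.7·2 = 12.9; e = 13.9 − 12.9 = 1
x=3: ŷ = 9.5 + 1.7·3 = 14.6; e = 17.6 − 14.6 = 3
x=4: ŷ = 9.5 + 1.7·4 = 16.3; e = 11.3 − 16.3 = -5
x=5: ŷ = 9.5 + 1.7·5 = 18; e = 20 − 18 = 2
Largest |e| is 5 at x = 4, residual -5.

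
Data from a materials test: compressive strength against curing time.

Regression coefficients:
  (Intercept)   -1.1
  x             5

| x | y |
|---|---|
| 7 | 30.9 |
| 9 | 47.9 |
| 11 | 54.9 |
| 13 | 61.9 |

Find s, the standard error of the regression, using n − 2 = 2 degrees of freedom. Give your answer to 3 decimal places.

s = 3.873

x=7: ŷ = -1.1 + 5·7 = 33.9; r = 30.9 − 33.9 = -3
x=9: ŷ = -1.1 + 5·9 = 43.9; r = 47.9 − 43.9 = 4
x=11: ŷ = -1.1 + 5·11 = 53.9; r = 54.9 − 53.9 = 1
x=13: ŷ = -1.1 + 5·13 = 63.9; r = 61.9 − 63.9 = -2
SSE = 9 + 16 + 1 + 4 = 30
s = √(30/2) = √15 ≈ 3.873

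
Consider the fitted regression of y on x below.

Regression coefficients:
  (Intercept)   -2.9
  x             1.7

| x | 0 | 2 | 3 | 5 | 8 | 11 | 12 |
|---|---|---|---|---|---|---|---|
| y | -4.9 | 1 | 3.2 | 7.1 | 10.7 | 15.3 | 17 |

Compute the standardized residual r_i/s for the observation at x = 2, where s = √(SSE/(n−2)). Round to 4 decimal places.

x=0: ŷ = -2.9 + 1.7·0 = -2.9; r = -4.9 − (-2.9) = -2
x=2: ŷ = -2.9 + 1.7·2 = 0.5; r = 1 − 0.5 = 0.5
x=3: ŷ = -2.9 + 1.7·3 = 2.2; r = 3.2 − 2.2 = 1
x=5: ŷ = -2.9 + 1.7·5 = 5.6; r = 7.1 − 5.6 = 1.5
x=8: ŷ = -2.9 + 1.7·8 = 10.7; r = 10.7 − 10.7 = 0
x=11: ŷ = -2.9 + 1.7·11 = 15.8; r = 15.3 − 15.8 = -0.5
x=12: ŷ = -2.9 + 1.7·12 = 17.5; r = 17 − 17.5 = -0.5
SSE = 4 + 0.25 + 1 + 2.25 + 0 + 0.25 + 0.25 = 8
s = √(8/5) = 1.26491
r/s = 0.5 / 1.26491 = 0.3953

0.3953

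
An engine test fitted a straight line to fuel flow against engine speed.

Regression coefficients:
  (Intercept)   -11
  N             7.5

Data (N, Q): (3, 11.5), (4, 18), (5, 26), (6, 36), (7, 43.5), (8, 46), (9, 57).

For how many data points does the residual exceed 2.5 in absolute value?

1

N=3: Q̂ = -11 + 7.5·3 = 11.5; e = 11.5 − 11.5 = 0
N=4: Q̂ = -11 + 7.5·4 = 19; e = 18 − 19 = -1
N=5: Q̂ = -11 + 7.5·5 = 26.5; e = 26 − 26.5 = -0.5
N=6: Q̂ = -11 + 7.5·6 = 34; e = 36 − 34 = 2
N=7: Q̂ = -11 + 7.5·7 = 41.5; e = 43.5 − 41.5 = 2
N=8: Q̂ = -11 + 7.5·8 = 49; e = 46 − 49 = -3
N=9: Q̂ = -11 + 7.5·9 = 56.5; e = 57 − 56.5 = 0.5
|e| > 2.5: N=8 (|e|=3) → 1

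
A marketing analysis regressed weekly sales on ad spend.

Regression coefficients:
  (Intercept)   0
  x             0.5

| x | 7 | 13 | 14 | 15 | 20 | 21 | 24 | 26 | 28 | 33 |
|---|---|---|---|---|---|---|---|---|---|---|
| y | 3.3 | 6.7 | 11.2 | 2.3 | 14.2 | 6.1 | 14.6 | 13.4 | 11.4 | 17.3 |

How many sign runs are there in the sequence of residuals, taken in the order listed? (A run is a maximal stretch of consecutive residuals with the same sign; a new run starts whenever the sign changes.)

8 runs

x=7: ŷ = 0.5·7 = 3.5; r = 3.3 − 3.5 = -0.2
x=13: ŷ = 0.5·13 = 6.5; r = 6.7 − 6.5 = 0.2
x=14: ŷ = 0.5·14 = 7; r = 11.2 − 7 = 4.2
x=15: ŷ = 0.5·15 = 7.5; r = 2.3 − 7.5 = -5.2
x=20: ŷ = 0.5·20 = 10; r = 14.2 − 10 = 4.2
x=21: ŷ = 0.5·21 = 10.5; r = 6.1 − 10.5 = -4.4
x=24: ŷ = 0.5·24 = 12; r = 14.6 − 12 = 2.6
x=26: ŷ = 0.5·26 = 13; r = 13.4 − 13 = 0.4
x=28: ŷ = 0.5·28 = 14; r = 11.4 − 14 = -2.6
x=33: ŷ = 0.5·33 = 16.5; r = 17.3 − 16.5 = 0.8
Signs: − + + − + − + + − +
Runs: −×1, +×2, −×1, +×1, −×1, +×2, −×1, +×1 → 8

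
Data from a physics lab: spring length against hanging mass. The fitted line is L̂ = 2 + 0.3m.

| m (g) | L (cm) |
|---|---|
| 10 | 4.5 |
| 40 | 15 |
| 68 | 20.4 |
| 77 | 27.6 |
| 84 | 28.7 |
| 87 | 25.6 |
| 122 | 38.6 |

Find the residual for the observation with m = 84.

e = 1.5

L̂ = 2 + 0.3·84 = 27.2
e = 28.7 − 27.2 = 1.5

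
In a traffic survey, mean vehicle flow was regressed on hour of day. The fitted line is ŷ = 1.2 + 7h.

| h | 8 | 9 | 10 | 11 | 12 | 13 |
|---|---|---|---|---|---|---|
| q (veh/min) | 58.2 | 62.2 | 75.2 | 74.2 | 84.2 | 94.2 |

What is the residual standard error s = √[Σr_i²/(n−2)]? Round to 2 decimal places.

h=8: ŷ = 1.2 + 7·8 = 57.2; r = 58.2 − 57.2 = 1
h=9: ŷ = 1.2 + 7·9 = 64.2; r = 62.2 − 64.2 = -2
h=10: ŷ = 1.2 + 7·10 = 71.2; r = 75.2 − 71.2 = 4
h=11: ŷ = 1.2 + 7·11 = 78.2; r = 74.2 − 78.2 = -4
h=12: ŷ = 1.2 + 7·12 = 85.2; r = 84.2 − 85.2 = -1
h=13: ŷ = 1.2 + 7·13 = 92.2; r = 94.2 − 92.2 = 2
SSE = 1 + 4 + 16 + 16 + 1 + 4 = 42
s = √(42/4) = √10.5 ≈ 3.24

s = 3.24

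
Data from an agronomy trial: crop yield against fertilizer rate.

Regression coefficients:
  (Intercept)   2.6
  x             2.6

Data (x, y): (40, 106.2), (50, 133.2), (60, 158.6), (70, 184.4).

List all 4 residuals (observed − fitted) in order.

x=40: ŷ = 2.6 + 2.6·40 = 106.6; r = 106.2 − 106.6 = -0.4
x=50: ŷ = 2.6 + 2.6·50 = 132.6; r = 133.2 − 132.6 = 0.6
x=60: ŷ = 2.6 + 2.6·60 = 158.6; r = 158.6 − 158.6 = 0
x=70: ŷ = 2.6 + 2.6·70 = 184.6; r = 184.4 − 184.6 = -0.2

-0.4, 0.6, 0, -0.2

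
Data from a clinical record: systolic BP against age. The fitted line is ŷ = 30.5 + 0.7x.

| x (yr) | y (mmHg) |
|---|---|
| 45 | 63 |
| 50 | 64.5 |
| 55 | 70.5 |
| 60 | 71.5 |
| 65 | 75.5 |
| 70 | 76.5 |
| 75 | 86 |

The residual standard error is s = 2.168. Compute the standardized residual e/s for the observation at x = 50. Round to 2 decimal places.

-0.46

ŷ = 30.5 + 0.7·50 = 65.5
e = 64.5 − 65.5 = -1
e/s = -1 / 2.168 = -0.46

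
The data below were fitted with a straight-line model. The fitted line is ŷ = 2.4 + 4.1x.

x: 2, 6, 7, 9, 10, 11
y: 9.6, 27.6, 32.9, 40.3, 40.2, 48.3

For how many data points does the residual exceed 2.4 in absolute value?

x=2: ŷ = 2.4 + 4.1·2 = 10.6; e = 9.6 − 10.6 = -1
x=6: ŷ = 2.4 + 4.1·6 = 27; e = 27.6 − 27 = 0.6
x=7: ŷ = 2.4 + 4.1·7 = 31.1; e = 32.9 − 31.1 = 1.8
x=9: ŷ = 2.4 + 4.1·9 = 39.3; e = 40.3 − 39.3 = 1
x=10: ŷ = 2.4 + 4.1·10 = 43.4; e = 40.2 − 43.4 = -3.2
x=11: ŷ = 2.4 + 4.1·11 = 47.5; e = 48.3 − 47.5 = 0.8
|e| > 2.4: x=10 (|e|=3.2) → 1

1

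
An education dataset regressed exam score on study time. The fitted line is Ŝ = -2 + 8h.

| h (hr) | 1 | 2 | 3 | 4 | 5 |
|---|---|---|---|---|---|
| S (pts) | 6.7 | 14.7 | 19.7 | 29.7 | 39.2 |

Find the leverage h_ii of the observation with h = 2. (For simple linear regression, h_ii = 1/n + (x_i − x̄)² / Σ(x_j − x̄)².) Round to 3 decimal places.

h̄ = (1 + 2 + 3 + 4 + 5)/5 = 3
Σ(h − h̄)² = 4 + 1 + 0 + 1 + 4 = 10
h = 1/5 + (-1)²/10 = 0.2 + 0.1 = 0.300

h = 0.300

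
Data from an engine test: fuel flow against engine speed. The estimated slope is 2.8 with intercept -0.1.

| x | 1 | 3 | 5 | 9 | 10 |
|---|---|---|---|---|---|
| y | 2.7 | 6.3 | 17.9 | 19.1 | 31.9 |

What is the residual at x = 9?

ŷ = -0.1 + 2.8·9 = 25.1
e = 19.1 − 25.1 = -6

e = -6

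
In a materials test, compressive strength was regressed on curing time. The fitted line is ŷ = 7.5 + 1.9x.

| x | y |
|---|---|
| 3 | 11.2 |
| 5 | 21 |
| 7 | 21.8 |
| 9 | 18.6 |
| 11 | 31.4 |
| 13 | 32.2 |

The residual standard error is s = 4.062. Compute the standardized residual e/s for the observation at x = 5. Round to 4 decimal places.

ŷ = 7.5 + 1.9·5 = 17
e = 21 − 17 = 4
e/s = 4 / 4.062 = 0.9847

0.9847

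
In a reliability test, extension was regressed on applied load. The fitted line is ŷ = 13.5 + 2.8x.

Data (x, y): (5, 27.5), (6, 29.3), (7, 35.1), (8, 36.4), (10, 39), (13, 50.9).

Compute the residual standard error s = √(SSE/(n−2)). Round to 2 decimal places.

s = 1.77

x=5: ŷ = 13.5 + 2.8·5 = 27.5; e = 27.5 − 27.5 = 0
x=6: ŷ = 13.5 + 2.8·6 = 30.3; e = 29.3 − 30.3 = -1
x=7: ŷ = 13.5 + 2.8·7 = 33.1; e = 35.1 − 33.1 = 2
x=8: ŷ = 13.5 + 2.8·8 = 35.9; e = 36.4 − 35.9 = 0.5
x=10: ŷ = 13.5 + 2.8·10 = 41.5; e = 39 − 41.5 = -2.5
x=13: ŷ = 13.5 + 2.8·13 = 49.9; e = 50.9 − 49.9 = 1
SSE = 0 + 1 + 4 + 0.25 + 6.25 + 1 = 12.5
s = √(12.5/4) = √3.125 ≈ 1.77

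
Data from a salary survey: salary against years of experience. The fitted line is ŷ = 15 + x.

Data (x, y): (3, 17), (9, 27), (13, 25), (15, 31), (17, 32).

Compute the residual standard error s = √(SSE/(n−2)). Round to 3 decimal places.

x=3: ŷ = 15 + 3 = 18; e = 17 − 18 = -1
x=9: ŷ = 15 + 9 = 24; e = 27 − 24 = 3
x=13: ŷ = 15 + 13 = 28; e = 25 − 28 = -3
x=15: ŷ = 15 + 15 = 30; e = 31 − 30 = 1
x=17: ŷ = 15 + 17 = 32; e = 32 − 32 = 0
SSE = 1 + 9 + 9 + 1 + 0 = 20
s = √(20/3) = √6.66667 ≈ 2.582

s = 2.582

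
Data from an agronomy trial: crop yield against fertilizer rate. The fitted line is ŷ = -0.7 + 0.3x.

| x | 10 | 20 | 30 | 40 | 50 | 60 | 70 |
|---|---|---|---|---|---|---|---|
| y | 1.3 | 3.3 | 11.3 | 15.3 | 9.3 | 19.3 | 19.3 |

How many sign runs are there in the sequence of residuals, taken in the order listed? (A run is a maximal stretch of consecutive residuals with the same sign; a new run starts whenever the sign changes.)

x=10: ŷ = -0.7 + 0.3·10 = 2.3; e = 1.3 − 2.3 = -1
x=20: ŷ = -0.7 + 0.3·20 = 5.3; e = 3.3 − 5.3 = -2
x=30: ŷ = -0.7 + 0.3·30 = 8.3; e = 11.3 − 8.3 = 3
x=40: ŷ = -0.7 + 0.3·40 = 11.3; e = 15.3 − 11.3 = 4
x=50: ŷ = -0.7 + 0.3·50 = 14.3; e = 9.3 − 14.3 = -5
x=60: ŷ = -0.7 + 0.3·60 = 17.3; e = 19.3 − 17.3 = 2
x=70: ŷ = -0.7 + 0.3·70 = 20.3; e = 19.3 − 20.3 = -1
Signs: − − + + − + −
Runs: −×2, +×2, −×1, +×1, −×1 → 5

5 runs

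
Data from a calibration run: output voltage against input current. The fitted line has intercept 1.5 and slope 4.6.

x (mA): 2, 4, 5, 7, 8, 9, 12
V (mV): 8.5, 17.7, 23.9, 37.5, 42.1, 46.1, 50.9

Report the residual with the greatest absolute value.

r = -5.8

x=2: ŷ = 1.5 + 4.6·2 = 10.7; r = 8.5 − 10.7 = -2.2
x=4: ŷ = 1.5 + 4.6·4 = 19.9; r = 17.7 − 19.9 = -2.2
x=5: ŷ = 1.5 + 4.6·5 = 24.5; r = 23.9 − 24.5 = -0.6
x=7: ŷ = 1.5 + 4.6·7 = 33.7; r = 37.5 − 33.7 = 3.8
x=8: ŷ = 1.5 + 4.6·8 = 38.3; r = 42.1 − 38.3 = 3.8
x=9: ŷ = 1.5 + 4.6·9 = 42.9; r = 46.1 − 42.9 = 3.2
x=12: ŷ = 1.5 + 4.6·12 = 56.7; r = 50.9 − 56.7 = -5.8
Largest |r| is 5.8 at x = 12, residual -5.8.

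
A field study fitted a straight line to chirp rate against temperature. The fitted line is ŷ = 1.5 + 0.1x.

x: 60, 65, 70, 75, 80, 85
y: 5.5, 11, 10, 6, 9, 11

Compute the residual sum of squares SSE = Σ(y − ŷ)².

x=60: ŷ = 1.5 + 0.1·60 = 7.5; r = 5.5 − 7.5 = -2
x=65: ŷ = 1.5 + 0.1·65 = 8; r = 11 − 8 = 3
x=70: ŷ = 1.5 + 0.1·70 = 8.5; r = 10 − 8.5 = 1.5
x=75: ŷ = 1.5 + 0.1·75 = 9; r = 6 − 9 = -3
x=80: ŷ = 1.5 + 0.1·80 = 9.5; r = 9 − 9.5 = -0.5
x=85: ŷ = 1.5 + 0.1·85 = 10; r = 11 − 10 = 1
SSE = 4 + 9 + 2.25 + 9 + 0.25 + 1 = 25.5

SSE = 25.5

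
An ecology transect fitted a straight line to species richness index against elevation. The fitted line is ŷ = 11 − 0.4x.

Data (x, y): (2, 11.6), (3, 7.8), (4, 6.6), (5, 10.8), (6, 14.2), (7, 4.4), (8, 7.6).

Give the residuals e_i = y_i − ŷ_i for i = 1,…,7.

x=2: ŷ = 11 − 0.4·2 = 10.2; e = 11.6 − 10.2 = 1.4
x=3: ŷ = 11 − 0.4·3 = 9.8; e = 7.8 − 9.8 = -2
x=4: ŷ = 11 − 0.4·4 = 9.4; e = 6.6 − 9.4 = -2.8
x=5: ŷ = 11 − 0.4·5 = 9; e = 10.8 − 9 = 1.8
x=6: ŷ = 11 − 0.4·6 = 8.6; e = 14.2 − 8.6 = 5.6
x=7: ŷ = 11 − 0.4·7 = 8.2; e = 4.4 − 8.2 = -3.8
x=8: ŷ = 11 − 0.4·8 = 7.8; e = 7.6 − 7.8 = -0.2

1.4, -2, -2.8, 1.8, 5.6, -3.8, -0.2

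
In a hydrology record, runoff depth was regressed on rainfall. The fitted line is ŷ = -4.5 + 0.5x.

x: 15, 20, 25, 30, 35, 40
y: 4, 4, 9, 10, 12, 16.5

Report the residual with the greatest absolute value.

x=15: ŷ = -4.5 + 0.5·15 = 3; r = 4 − 3 = 1
x=20: ŷ = -4.5 + 0.5·20 = 5.5; r = 4 − 5.5 = -1.5
x=25: ŷ = -4.5 + 0.5·25 = 8; r = 9 − 8 = 1
x=30: ŷ = -4.5 + 0.5·30 = 10.5; r = 10 − 10.5 = -0.5
x=35: ŷ = -4.5 + 0.5·35 = 13; r = 12 − 13 = -1
x=40: ŷ = -4.5 + 0.5·40 = 15.5; r = 16.5 − 15.5 = 1
Largest |r| is 1.5 at x = 20, residual -1.5.

r = -1.5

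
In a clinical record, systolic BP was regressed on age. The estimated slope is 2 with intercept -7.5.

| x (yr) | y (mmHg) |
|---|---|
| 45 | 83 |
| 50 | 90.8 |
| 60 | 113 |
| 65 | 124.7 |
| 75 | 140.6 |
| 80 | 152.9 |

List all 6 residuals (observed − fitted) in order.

0.5, -1.7, 0.5, 2.2, -1.9, 0.4

x=45: ŷ = -7.5 + 2·45 = 82.5; r = 83 − 82.5 = 0.5
x=50: ŷ = -7.5 + 2·50 = 92.5; r = 90.8 − 92.5 = -1.7
x=60: ŷ = -7.5 + 2·60 = 112.5; r = 113 − 112.5 = 0.5
x=65: ŷ = -7.5 + 2·65 = 122.5; r = 124.7 − 122.5 = 2.2
x=75: ŷ = -7.5 + 2·75 = 142.5; r = 140.6 − 142.5 = -1.9
x=80: ŷ = -7.5 + 2·80 = 152.5; r = 152.9 − 152.5 = 0.4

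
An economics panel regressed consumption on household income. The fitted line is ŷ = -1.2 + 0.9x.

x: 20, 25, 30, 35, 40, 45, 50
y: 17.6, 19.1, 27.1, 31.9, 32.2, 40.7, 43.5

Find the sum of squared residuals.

SSE = 18.54

x=20: ŷ = -1.2 + 0.9·20 = 16.8; e = 17.6 − 16.8 = 0.8
x=25: ŷ = -1.2 + 0.9·25 = 21.3; e = 19.1 − 21.3 = -2.2
x=30: ŷ = -1.2 + 0.9·30 = 25.8; e = 27.1 − 25.8 = 1.3
x=35: ŷ = -1.2 + 0.9·35 = 30.3; e = 31.9 − 30.3 = 1.6
x=40: ŷ = -1.2 + 0.9·40 = 34.8; e = 32.2 − 34.8 = -2.6
x=45: ŷ = -1.2 + 0.9·45 = 39.3; e = 40.7 − 39.3 = 1.4
x=50: ŷ = -1.2 + 0.9·50 = 43.8; e = 43.5 − 43.8 = -0.3
SSE = 0.64 + 4.84 + 1.69 + 2.56 + 6.76 + 1.96 + 0.09 = 18.54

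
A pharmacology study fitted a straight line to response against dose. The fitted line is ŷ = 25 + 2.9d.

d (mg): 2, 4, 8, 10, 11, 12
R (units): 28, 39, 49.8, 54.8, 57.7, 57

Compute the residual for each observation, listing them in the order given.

d=2: ŷ = 25 + 2.9·2 = 30.8; e = 28 − 30.8 = -2.8
d=4: ŷ = 25 + 2.9·4 = 36.6; e = 39 − 36.6 = 2.4
d=8: ŷ = 25 + 2.9·8 = 48.2; e = 49.8 − 48.2 = 1.6
d=10: ŷ = 25 + 2.9·10 = 54; e = 54.8 − 54 = 0.8
d=11: ŷ = 25 + 2.9·11 = 56.9; e = 57.7 − 56.9 = 0.8
d=12: ŷ = 25 + 2.9·12 = 59.8; e = 57 − 59.8 = -2.8

-2.8, 2.4, 1.6, 0.8, 0.8, -2.8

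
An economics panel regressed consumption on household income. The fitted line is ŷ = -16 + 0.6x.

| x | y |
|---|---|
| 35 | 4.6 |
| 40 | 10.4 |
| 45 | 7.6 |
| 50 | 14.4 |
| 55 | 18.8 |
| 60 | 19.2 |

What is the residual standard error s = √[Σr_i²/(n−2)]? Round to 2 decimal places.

s = 2.32

x=35: ŷ = -16 + 0.6·35 = 5; r = 4.6 − 5 = -0.4
x=40: ŷ = -16 + 0.6·40 = 8; r = 10.4 − 8 = 2.4
x=45: ŷ = -16 + 0.6·45 = 11; r = 7.6 − 11 = -3.4
x=50: ŷ = -16 + 0.6·50 = 14; r = 14.4 − 14 = 0.4
x=55: ŷ = -16 + 0.6·55 = 17; r = 18.8 − 17 = 1.8
x=60: ŷ = -16 + 0.6·60 = 20; r = 19.2 − 20 = -0.8
SSE = 0.16 + 5.76 + 11.56 + 0.16 + 3.24 + 0.64 = 21.52
s = √(21.52/4) = √5.38 ≈ 2.32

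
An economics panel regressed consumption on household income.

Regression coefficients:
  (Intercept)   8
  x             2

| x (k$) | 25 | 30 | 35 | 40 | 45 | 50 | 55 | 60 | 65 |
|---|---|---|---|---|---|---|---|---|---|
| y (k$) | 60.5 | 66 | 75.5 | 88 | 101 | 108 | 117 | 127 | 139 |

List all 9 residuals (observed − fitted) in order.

2.5, -2, -2.5, 0, 3, 0, -1, -1, 1

x=25: ŷ = 8 + 2·25 = 58; r = 60.5 − 58 = 2.5
x=30: ŷ = 8 + 2·30 = 68; r = 66 − 68 = -2
x=35: ŷ = 8 + 2·35 = 78; r = 75.5 − 78 = -2.5
x=40: ŷ = 8 + 2·40 = 88; r = 88 − 88 = 0
x=45: ŷ = 8 + 2·45 = 98; r = 101 − 98 = 3
x=50: ŷ = 8 + 2·50 = 108; r = 108 − 108 = 0
x=55: ŷ = 8 + 2·55 = 118; r = 117 − 118 = -1
x=60: ŷ = 8 + 2·60 = 128; r = 127 − 128 = -1
x=65: ŷ = 8 + 2·65 = 138; r = 139 − 138 = 1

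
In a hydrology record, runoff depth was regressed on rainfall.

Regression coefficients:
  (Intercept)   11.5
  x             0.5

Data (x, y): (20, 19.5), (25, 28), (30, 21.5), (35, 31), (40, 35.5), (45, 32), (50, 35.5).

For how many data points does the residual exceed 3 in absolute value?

x=20: ŷ = 11.5 + 0.5·20 = 21.5; e = 19.5 − 21.5 = -2
x=25: ŷ = 11.5 + 0.5·25 = 24; e = 28 − 24 = 4
x=30: ŷ = 11.5 + 0.5·30 = 26.5; e = 21.5 − 26.5 = -5
x=35: ŷ = 11.5 + 0.5·35 = 29; e = 31 − 29 = 2
x=40: ŷ = 11.5 + 0.5·40 = 31.5; e = 35.5 − 31.5 = 4
x=45: ŷ = 11.5 + 0.5·45 = 34; e = 32 − 34 = -2
x=50: ŷ = 11.5 + 0.5·50 = 36.5; e = 35.5 − 36.5 = -1
|e| > 3: x=25 (|e|=4), x=30 (|e|=5), x=40 (|e|=4) → 3

3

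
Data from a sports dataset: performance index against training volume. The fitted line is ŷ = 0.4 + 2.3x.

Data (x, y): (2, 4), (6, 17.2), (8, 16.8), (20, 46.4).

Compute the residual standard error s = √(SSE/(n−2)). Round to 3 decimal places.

s = 2.646

x=2: ŷ = 0.4 + 2.3·2 = 5; e = 4 − 5 = -1
x=6: ŷ = 0.4 + 2.3·6 = 14.2; e = 17.2 − 14.2 = 3
x=8: ŷ = 0.4 + 2.3·8 = 18.8; e = 16.8 − 18.8 = -2
x=20: ŷ = 0.4 + 2.3·20 = 46.4; e = 46.4 − 46.4 = 0
SSE = 1 + 9 + 4 + 0 = 14
s = √(14/2) = √7 ≈ 2.646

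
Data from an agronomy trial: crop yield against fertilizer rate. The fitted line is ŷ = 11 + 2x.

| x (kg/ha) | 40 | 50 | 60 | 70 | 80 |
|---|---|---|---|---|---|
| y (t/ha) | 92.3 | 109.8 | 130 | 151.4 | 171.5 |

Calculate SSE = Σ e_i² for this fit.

x=40: ŷ = 11 + 2·40 = 91; e = 92.3 − 91 = 1.3
x=50: ŷ = 11 + 2·50 = 111; e = 109.8 − 111 = -1.2
x=60: ŷ = 11 + 2·60 = 131; e = 130 − 131 = -1
x=70: ŷ = 11 + 2·70 = 151; e = 151.4 − 151 = 0.4
x=80: ŷ = 11 + 2·80 = 171; e = 171.5 − 171 = 0.5
SSE = 1.69 + 1.44 + 1 + 0.16 + 0.25 = 4.54

SSE = 4.54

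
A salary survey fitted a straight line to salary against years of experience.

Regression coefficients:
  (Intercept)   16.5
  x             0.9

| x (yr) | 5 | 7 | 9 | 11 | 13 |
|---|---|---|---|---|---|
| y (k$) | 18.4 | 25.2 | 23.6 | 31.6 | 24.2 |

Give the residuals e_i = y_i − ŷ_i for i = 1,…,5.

-2.6, 2.4, -1, 5.2, -4

x=5: ŷ = 16.5 + 0.9·5 = 21; e = 18.4 − 21 = -2.6
x=7: ŷ = 16.5 + 0.9·7 = 22.8; e = 25.2 − 22.8 = 2.4
x=9: ŷ = 16.5 + 0.9·9 = 24.6; e = 23.6 − 24.6 = -1
x=11: ŷ = 16.5 + 0.9·11 = 26.4; e = 31.6 − 26.4 = 5.2
x=13: ŷ = 16.5 + 0.9·13 = 28.2; e = 24.2 − 28.2 = -4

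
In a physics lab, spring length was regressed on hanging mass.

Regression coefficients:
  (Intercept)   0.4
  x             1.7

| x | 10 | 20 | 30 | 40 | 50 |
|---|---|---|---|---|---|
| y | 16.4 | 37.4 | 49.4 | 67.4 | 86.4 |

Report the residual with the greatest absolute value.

r = 3

x=10: ŷ = 0.4 + 1.7·10 = 17.4; r = 16.4 − 17.4 = -1
x=20: ŷ = 0.4 + 1.7·20 = 34.4; r = 37.4 − 34.4 = 3
x=30: ŷ = 0.4 + 1.7·30 = 51.4; r = 49.4 − 51.4 = -2
x=40: ŷ = 0.4 + 1.7·40 = 68.4; r = 67.4 − 68.4 = -1
x=50: ŷ = 0.4 + 1.7·50 = 85.4; r = 86.4 − 85.4 = 1
Largest |r| is 3 at x = 20, residual 3.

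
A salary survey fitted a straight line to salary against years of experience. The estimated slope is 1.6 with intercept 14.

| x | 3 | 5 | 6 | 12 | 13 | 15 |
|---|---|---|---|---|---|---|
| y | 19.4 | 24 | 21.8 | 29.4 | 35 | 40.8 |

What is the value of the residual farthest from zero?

r = -3.8

x=3: ŷ = 14 + 1.6·3 = 18.8; r = 19.4 − 18.8 = 0.6
x=5: ŷ = 14 + 1.6·5 = 22; r = 24 − 22 = 2
x=6: ŷ = 14 + 1.6·6 = 23.6; r = 21.8 − 23.6 = -1.8
x=12: ŷ = 14 + 1.6·12 = 33.2; r = 29.4 − 33.2 = -3.8
x=13: ŷ = 14 + 1.6·13 = 34.8; r = 35 − 34.8 = 0.2
x=15: ŷ = 14 + 1.6·15 = 38; r = 40.8 − 38 = 2.8
Largest |r| is 3.8 at x = 12, residual -3.8.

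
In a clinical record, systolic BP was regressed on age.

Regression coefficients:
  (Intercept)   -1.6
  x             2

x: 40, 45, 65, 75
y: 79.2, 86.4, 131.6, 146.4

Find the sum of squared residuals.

SSE = 18.88

x=40: ŷ = -1.6 + 2·40 = 78.4; e = 79.2 − 78.4 = 0.8
x=45: ŷ = -1.6 + 2·45 = 88.4; e = 86.4 − 88.4 = -2
x=65: ŷ = -1.6 + 2·65 = 128.4; e = 131.6 − 128.4 = 3.2
x=75: ŷ = -1.6 + 2·75 = 148.4; e = 146.4 − 148.4 = -2
SSE = 0.64 + 4 + 10.24 + 4 = 18.88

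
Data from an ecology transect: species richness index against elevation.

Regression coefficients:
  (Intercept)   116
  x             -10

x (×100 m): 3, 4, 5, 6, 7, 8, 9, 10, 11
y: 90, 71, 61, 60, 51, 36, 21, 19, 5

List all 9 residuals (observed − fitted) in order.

x=3: ŷ = 116 − 10·3 = 86; r = 90 − 86 = 4
x=4: ŷ = 116 − 10·4 = 76; r = 71 − 76 = -5
x=5: ŷ = 116 − 10·5 = 66; r = 61 − 66 = -5
x=6: ŷ = 116 − 10·6 = 56; r = 60 − 56 = 4
x=7: ŷ = 116 − 10·7 = 46; r = 51 − 46 = 5
x=8: ŷ = 116 − 10·8 = 36; r = 36 − 36 = 0
x=9: ŷ = 116 − 10·9 = 26; r = 21 − 26 = -5
x=10: ŷ = 116 − 10·10 = 16; r = 19 − 16 = 3
x=11: ŷ = 116 − 10·11 = 6; r = 5 − 6 = -1

4, -5, -5, 4, 5, 0, -5, 3, -1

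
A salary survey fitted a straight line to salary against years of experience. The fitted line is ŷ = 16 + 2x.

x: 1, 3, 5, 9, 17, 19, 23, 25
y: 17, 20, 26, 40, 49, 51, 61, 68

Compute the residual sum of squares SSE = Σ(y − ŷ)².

x=1: ŷ = 16 + 2·1 = 18; e = 17 − 18 = -1
x=3: ŷ = 16 + 2·3 = 22; e = 20 − 22 = -2
x=5: ŷ = 16 + 2·5 = 26; e = 26 − 26 = 0
x=9: ŷ = 16 + 2·9 = 34; e = 40 − 34 = 6
x=17: ŷ = 16 + 2·17 = 50; e = 49 − 50 = -1
x=19: ŷ = 16 + 2·19 = 54; e = 51 − 54 = -3
x=23: ŷ = 16 + 2·23 = 62; e = 61 − 62 = -1
x=25: ŷ = 16 + 2·25 = 66; e = 68 − 66 = 2
SSE = 1 + 4 + 0 + 36 + 1 + 9 + 1 + 4 = 56

SSE = 56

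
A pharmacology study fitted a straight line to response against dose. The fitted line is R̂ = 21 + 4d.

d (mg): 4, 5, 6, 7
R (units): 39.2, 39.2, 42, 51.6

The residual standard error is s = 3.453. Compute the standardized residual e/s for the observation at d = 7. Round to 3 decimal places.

0.753

R̂ = 21 + 4·7 = 49
e = 51.6 − 49 = 2.6
e/s = 2.6 / 3.453 = 0.753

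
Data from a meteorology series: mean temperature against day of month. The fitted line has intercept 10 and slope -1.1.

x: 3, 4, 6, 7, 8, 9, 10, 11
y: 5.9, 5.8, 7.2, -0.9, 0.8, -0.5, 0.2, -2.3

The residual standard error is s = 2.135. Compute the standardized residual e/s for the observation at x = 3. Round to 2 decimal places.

ŷ = 10 − 1.1·3 = 6.7
e = 5.9 − 6.7 = -0.8
e/s = -0.8 / 2.135 = -0.37

-0.37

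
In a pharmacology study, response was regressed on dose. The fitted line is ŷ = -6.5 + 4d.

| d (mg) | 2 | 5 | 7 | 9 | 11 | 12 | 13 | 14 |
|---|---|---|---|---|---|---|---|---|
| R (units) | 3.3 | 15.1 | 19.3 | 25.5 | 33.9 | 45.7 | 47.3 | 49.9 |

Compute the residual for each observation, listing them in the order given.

d=2: ŷ = -6.5 + 4·2 = 1.5; e = 3.3 − 1.5 = 1.8
d=5: ŷ = -6.5 + 4·5 = 13.5; e = 15.1 − 13.5 = 1.6
d=7: ŷ = -6.5 + 4·7 = 21.5; e = 19.3 − 21.5 = -2.2
d=9: ŷ = -6.5 + 4·9 = 29.5; e = 25.5 − 29.5 = -4
d=11: ŷ = -6.5 + 4·11 = 37.5; e = 33.9 − 37.5 = -3.6
d=12: ŷ = -6.5 + 4·12 = 41.5; e = 45.7 − 41.5 = 4.2
d=13: ŷ = -6.5 + 4·13 = 45.5; e = 47.3 − 45.5 = 1.8
d=14: ŷ = -6.5 + 4·14 = 49.5; e = 49.9 − 49.5 = 0.4

1.8, 1.6, -2.2, -4, -3.6, 4.2, 1.8, 0.4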